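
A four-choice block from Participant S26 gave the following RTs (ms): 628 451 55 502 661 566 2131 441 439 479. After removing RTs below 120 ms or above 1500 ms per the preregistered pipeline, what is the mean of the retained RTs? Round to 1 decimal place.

Excluded: 55, 2131
Retained (n=8): Σ = 4167
Mean = 4167/8 = 520.8750

520.9 ms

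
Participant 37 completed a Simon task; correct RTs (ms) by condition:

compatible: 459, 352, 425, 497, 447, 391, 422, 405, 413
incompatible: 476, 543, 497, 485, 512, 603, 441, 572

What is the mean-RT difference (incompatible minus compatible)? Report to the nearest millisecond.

93 ms

M(compatible) = 3811/9 = 423.444
M(incompatible) = 4129/8 = 516.125
Difference = 516.125 − 423.444 = 92.681 ms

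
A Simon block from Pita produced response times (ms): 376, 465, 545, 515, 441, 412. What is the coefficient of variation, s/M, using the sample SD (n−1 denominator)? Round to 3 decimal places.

n = 6, Σ = 2754, M = 459.0000
Σ(x−M)² = 19990.000; s = √(19990.000/5) = 63.2297
CV = 63.2297 / 459.0000 = 0.13776

0.138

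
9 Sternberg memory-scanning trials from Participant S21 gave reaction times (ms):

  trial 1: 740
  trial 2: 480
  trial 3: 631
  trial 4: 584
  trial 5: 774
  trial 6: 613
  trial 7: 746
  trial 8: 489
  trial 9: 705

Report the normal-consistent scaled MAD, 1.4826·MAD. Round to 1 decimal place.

161.6 ms

Sorted: 480, 489, 584, 613, 631, 705, 740, 746, 774 → median = 631
|x − 631| sorted: 0, 18, 47, 74, 109, 115, 142, 143, 151 → MAD = 109
Robust SD ≈ 1.4826 × 109 = 161.603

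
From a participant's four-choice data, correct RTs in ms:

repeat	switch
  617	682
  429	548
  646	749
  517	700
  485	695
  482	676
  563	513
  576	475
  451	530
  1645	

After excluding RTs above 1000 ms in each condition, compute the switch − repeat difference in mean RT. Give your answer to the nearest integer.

repeat: exclude 1645
M(repeat) = 4766/9 = 529.556
M(switch) = 5568/9 = 618.667
Difference = 618.667 − 529.556 = 89.111 ms

89 ms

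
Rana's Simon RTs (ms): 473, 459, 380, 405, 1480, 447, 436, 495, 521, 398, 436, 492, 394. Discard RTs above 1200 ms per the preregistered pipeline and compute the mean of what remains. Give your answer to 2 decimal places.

444.67 ms

Excluded: 1480
Retained (n=12): Σ = 5336
Mean = 5336/12 = 444.6667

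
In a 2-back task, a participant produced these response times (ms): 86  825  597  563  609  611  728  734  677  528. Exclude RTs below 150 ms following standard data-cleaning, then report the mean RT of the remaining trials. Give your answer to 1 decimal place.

652.4 ms

Excluded: 86
Retained (n=9): Σ = 5872
Mean = 5872/9 = 652.4444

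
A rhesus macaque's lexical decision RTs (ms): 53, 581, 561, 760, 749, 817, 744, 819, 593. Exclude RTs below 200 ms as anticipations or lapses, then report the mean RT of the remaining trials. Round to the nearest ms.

703 ms

Excluded: 53
Retained (n=8): Σ = 5624
Mean = 5624/8 = 703.0000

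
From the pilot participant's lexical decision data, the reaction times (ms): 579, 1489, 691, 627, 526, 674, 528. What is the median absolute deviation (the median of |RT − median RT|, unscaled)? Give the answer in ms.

Sorted: 526, 528, 579, 627, 674, 691, 1489 → median = 627
|x − 627|: 48, 862, 64, 0, 101, 47, 99
Sorted deviations: 0, 47, 48, 64, 99, 101, 862 → MAD = 64

64 ms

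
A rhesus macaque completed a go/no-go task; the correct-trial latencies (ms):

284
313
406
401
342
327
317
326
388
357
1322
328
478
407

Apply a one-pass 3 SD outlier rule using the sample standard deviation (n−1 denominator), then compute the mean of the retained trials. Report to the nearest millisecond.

n = 14, ΣRT = 5996, M = 428.286
Σ(x−M)² = 894312.86; s = √(894312.86/13) = 262.285
Cutoffs: 428.286 ± 3·262.285 → [-358.6, 1215.1]
Outside: 1322 → excluded.
Retained (n=13): Σ = 4674, mean = 4674/13 = 359.538

360 ms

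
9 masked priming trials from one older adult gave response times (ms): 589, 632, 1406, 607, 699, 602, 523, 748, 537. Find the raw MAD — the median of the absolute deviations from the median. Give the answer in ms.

70 ms

Sorted: 523, 537, 589, 602, 607, 632, 699, 748, 1406 → median = 607
|x − 607|: 18, 25, 799, 0, 92, 5, 84, 141, 70
Sorted deviations: 0, 5, 18, 25, 70, 84, 92, 141, 799 → MAD = 70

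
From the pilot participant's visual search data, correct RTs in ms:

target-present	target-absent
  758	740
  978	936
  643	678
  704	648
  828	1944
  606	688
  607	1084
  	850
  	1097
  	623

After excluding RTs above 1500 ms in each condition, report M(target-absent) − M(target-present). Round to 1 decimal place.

84.0 ms

target-absent: exclude 1944
M(target-present) = 5124/7 = 732.000
M(target-absent) = 7344/9 = 816.000
Difference = 816.000 − 732.000 = 84.000 ms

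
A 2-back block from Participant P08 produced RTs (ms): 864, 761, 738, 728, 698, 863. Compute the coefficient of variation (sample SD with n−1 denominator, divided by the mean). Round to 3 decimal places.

n = 6, Σ = 4652, M = 775.3333
Σ(x−M)² = 25367.333; s = √(25367.333/5) = 71.2283
CV = 71.2283 / 775.3333 = 0.09187

0.092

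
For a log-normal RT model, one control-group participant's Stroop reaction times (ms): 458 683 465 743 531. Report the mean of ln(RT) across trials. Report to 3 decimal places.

ln(RT): 6.1269, 6.5265, 6.1420, 6.6107, 6.2748
Σ ln(RT) = 31.6809
Mean = 31.6809/5 = 6.33617

6.336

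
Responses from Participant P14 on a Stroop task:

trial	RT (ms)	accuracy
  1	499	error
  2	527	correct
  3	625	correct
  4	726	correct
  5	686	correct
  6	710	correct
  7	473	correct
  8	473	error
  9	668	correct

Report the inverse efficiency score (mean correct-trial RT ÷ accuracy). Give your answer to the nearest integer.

Correct trials (n=7): 527, 625, 726, 686, 710, 473, 668
Mean correct RT = 4415/7 = 630.7143 ms
Proportion correct = 7/9
IES = 630.7143 / (7/9) = 810.918 ms

811 ms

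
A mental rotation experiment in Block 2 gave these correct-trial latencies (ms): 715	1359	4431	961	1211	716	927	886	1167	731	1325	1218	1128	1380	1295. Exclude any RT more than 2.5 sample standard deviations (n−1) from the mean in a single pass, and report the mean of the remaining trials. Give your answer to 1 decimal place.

n = 15, ΣRT = 19450, M = 1296.667
Σ(x−M)² = 11307931.33; s = √(11307931.33/14) = 898.727
Cutoffs: 1296.667 ± 2.5·898.727 → [-950.1, 3543.5]
Outside: 4431 → excluded.
Retained (n=14): Σ = 15019, mean = 15019/14 = 1072.786

1072.8 ms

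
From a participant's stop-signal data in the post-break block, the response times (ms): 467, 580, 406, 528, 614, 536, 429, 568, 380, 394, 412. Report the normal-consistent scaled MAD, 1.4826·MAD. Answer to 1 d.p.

102.3 ms

Sorted: 380, 394, 406, 412, 429, 467, 528, 536, 568, 580, 614 → median = 467
|x − 467| sorted: 0, 38, 55, 61, 61, 69, 73, 87, 101, 113, 147 → MAD = 69
Robust SD ≈ 1.4826 × 69 = 102.299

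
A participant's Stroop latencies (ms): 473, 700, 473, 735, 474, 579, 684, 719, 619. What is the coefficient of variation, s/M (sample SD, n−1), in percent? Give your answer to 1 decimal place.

n = 9, Σ = 5456, M = 606.2222
Σ(x−M)² = 98029.556; s = √(98029.556/8) = 110.6964
CV = 110.6964 / 606.2222 = 0.18260 = 18.260%

18.3%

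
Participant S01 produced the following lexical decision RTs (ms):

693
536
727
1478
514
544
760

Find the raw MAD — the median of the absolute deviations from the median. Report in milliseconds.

Sorted: 514, 536, 544, 693, 727, 760, 1478 → median = 693
|x − 693|: 0, 157, 34, 785, 179, 149, 67
Sorted deviations: 0, 34, 67, 149, 157, 179, 785 → MAD = 149

149 ms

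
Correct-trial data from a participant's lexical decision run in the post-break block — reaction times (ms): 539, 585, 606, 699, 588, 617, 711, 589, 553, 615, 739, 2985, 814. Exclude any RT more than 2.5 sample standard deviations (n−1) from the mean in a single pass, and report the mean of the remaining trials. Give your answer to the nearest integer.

n = 13, ΣRT = 10640, M = 818.462
Σ(x−M)² = 5162003.23; s = √(5162003.23/12) = 655.871
Cutoffs: 818.462 ± 2.5·655.871 → [-821.2, 2458.1]
Outside: 2985 → excluded.
Retained (n=12): Σ = 7655, mean = 7655/12 = 637.917

638 ms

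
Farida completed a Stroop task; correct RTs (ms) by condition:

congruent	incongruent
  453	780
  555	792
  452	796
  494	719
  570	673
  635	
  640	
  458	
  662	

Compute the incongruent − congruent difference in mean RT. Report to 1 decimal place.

205.4 ms

M(congruent) = 4919/9 = 546.556
M(incongruent) = 3760/5 = 752.000
Difference = 752.000 − 546.556 = 205.444 ms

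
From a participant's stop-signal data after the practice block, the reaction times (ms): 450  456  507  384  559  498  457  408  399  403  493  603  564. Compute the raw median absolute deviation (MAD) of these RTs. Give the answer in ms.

50 ms

Sorted: 384, 399, 403, 408, 450, 456, 457, 493, 498, 507, 559, 564, 603 → median = 457
|x − 457|: 7, 1, 50, 73, 102, 41, 0, 49, 58, 54, 36, 146, 107
Sorted deviations: 0, 1, 7, 36, 41, 49, 50, 54, 58, 73, 102, 107, 146 → MAD = 50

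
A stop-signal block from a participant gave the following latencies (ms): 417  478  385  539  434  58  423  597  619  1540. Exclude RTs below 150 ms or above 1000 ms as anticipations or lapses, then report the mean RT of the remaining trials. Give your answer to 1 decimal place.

Excluded: 58, 1540
Retained (n=8): Σ = 3892
Mean = 3892/8 = 486.5000

486.5 ms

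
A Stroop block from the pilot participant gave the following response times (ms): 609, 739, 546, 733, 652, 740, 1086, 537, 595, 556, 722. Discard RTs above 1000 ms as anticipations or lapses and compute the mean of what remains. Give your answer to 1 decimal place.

642.9 ms

Excluded: 1086
Retained (n=10): Σ = 6429
Mean = 6429/10 = 642.9000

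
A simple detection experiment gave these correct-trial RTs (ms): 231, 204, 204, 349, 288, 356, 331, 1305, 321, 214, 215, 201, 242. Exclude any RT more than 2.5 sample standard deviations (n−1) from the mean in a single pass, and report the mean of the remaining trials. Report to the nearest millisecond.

n = 13, ΣRT = 4461, M = 343.154
Σ(x−M)² = 1043877.69; s = √(1043877.69/12) = 294.940
Cutoffs: 343.154 ± 2.5·294.940 → [-394.2, 1080.5]
Outside: 1305 → excluded.
Retained (n=12): Σ = 3156, mean = 3156/12 = 263.000

263 ms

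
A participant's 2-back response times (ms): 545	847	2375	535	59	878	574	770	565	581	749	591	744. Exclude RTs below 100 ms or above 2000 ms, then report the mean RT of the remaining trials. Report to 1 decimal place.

Excluded: 59, 2375
Retained (n=11): Σ = 7379
Mean = 7379/11 = 670.8182

670.8 ms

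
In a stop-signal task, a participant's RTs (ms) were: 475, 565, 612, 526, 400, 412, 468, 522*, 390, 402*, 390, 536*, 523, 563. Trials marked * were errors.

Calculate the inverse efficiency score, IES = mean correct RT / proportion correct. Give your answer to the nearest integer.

Correct trials (n=11): 475, 565, 612, 526, 400, 412, 468, 390, 390, 523, 563
Mean correct RT = 5324/11 = 484.0000 ms
Proportion correct = 11/14
IES = 484.0000 / (11/14) = 616.000 ms

616 ms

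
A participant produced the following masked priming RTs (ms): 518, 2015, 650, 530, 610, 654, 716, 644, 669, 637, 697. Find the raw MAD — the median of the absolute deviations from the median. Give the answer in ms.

Sorted: 518, 530, 610, 637, 644, 650, 654, 669, 697, 716, 2015 → median = 650
|x − 650|: 132, 1365, 0, 120, 40, 4, 66, 6, 19, 13, 47
Sorted deviations: 0, 4, 6, 13, 19, 40, 47, 66, 120, 132, 1365 → MAD = 40

40 ms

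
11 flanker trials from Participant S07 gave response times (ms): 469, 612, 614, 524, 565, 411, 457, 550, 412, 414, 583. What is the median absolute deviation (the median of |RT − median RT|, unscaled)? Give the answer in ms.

Sorted: 411, 412, 414, 457, 469, 524, 550, 565, 583, 612, 614 → median = 524
|x − 524|: 55, 88, 90, 0, 41, 113, 67, 26, 112, 110, 59
Sorted deviations: 0, 26, 41, 55, 59, 67, 88, 90, 110, 112, 113 → MAD = 67

67 ms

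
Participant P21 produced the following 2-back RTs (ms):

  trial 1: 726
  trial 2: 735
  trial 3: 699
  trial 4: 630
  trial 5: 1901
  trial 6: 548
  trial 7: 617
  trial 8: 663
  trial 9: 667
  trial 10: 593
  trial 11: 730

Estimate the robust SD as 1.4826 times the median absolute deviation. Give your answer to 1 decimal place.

Sorted: 548, 593, 617, 630, 663, 667, 699, 726, 730, 735, 1901 → median = 667
|x − 667| sorted: 0, 4, 32, 37, 50, 59, 63, 68, 74, 119, 1234 → MAD = 59
Robust SD ≈ 1.4826 × 59 = 87.473

87.5 ms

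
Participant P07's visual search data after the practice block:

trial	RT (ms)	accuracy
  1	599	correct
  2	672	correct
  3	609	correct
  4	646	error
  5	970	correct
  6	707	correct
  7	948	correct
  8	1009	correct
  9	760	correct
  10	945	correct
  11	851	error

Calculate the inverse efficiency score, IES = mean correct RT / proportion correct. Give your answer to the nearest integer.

Correct trials (n=9): 599, 672, 609, 970, 707, 948, 1009, 760, 945
Mean correct RT = 7219/9 = 802.1111 ms
Proportion correct = 9/11
IES = 802.1111 / (9/11) = 980.358 ms

980 ms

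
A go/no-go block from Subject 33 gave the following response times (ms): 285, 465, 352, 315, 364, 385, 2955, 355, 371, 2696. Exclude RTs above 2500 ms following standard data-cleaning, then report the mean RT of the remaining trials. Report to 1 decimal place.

361.5 ms

Excluded: 2696, 2955
Retained (n=8): Σ = 2892
Mean = 2892/8 = 361.5000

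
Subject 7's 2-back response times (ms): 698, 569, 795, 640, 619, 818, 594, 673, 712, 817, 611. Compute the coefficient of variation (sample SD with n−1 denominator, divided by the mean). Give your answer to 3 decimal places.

n = 11, Σ = 7546, M = 686.0000
Σ(x−M)² = 81838.000; s = √(81838.000/10) = 90.4644
CV = 90.4644 / 686.0000 = 0.13187

0.132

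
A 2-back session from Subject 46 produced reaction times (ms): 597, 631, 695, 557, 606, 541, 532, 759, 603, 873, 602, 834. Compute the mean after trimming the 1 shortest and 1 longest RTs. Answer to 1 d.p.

642.5 ms

Sorted: 532, 541, 557, 597, 602, 603, 606, 631, 695, 759, 834, 873
Drop lowest 1 (532) and highest 1 (873)
Remaining (n=10): Σ = 6425, mean = 6425/10 = 642.500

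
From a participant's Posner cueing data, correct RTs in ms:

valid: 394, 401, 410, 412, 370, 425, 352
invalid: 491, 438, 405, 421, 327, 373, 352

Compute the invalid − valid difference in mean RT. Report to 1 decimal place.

6.1 ms

M(valid) = 2764/7 = 394.857
M(invalid) = 2807/7 = 401.000
Difference = 401.000 − 394.857 = 6.143 ms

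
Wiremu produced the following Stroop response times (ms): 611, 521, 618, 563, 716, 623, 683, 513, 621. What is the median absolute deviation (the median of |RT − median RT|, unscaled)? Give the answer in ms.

Sorted: 513, 521, 563, 611, 618, 621, 623, 683, 716 → median = 618
|x − 618|: 7, 97, 0, 55, 98, 5, 65, 105, 3
Sorted deviations: 0, 3, 5, 7, 55, 65, 97, 98, 105 → MAD = 55

55 ms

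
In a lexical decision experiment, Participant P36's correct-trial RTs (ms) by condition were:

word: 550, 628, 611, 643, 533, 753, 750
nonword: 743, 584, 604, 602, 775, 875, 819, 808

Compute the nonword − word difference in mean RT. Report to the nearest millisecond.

88 ms

M(word) = 4468/7 = 638.286
M(nonword) = 5810/8 = 726.250
Difference = 726.250 − 638.286 = 87.964 ms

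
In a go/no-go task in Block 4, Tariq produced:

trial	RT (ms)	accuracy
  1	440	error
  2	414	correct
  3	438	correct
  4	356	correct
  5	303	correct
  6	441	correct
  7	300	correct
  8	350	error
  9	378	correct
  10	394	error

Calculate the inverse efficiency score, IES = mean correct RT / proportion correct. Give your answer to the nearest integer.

537 ms

Correct trials (n=7): 414, 438, 356, 303, 441, 300, 378
Mean correct RT = 2630/7 = 375.7143 ms
Proportion correct = 7/10
IES = 375.7143 / (7/10) = 536.735 ms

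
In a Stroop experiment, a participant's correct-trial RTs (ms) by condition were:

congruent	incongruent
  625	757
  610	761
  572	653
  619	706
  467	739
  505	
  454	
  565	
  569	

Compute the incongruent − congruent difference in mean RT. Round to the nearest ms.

M(congruent) = 4986/9 = 554.000
M(incongruent) = 3616/5 = 723.200
Difference = 723.200 − 554.000 = 169.200 ms

169 ms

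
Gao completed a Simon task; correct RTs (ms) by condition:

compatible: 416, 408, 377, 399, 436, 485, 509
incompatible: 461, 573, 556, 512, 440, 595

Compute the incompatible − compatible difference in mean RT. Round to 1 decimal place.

M(compatible) = 3030/7 = 432.857
M(incompatible) = 3137/6 = 522.833
Difference = 522.833 − 432.857 = 89.976 ms

90.0 ms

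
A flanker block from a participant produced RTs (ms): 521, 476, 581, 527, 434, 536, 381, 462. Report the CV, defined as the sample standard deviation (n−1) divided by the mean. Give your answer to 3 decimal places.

0.131

n = 8, Σ = 3918, M = 489.7500
Σ(x−M)² = 28723.500; s = √(28723.500/7) = 64.0575
CV = 64.0575 / 489.7500 = 0.13080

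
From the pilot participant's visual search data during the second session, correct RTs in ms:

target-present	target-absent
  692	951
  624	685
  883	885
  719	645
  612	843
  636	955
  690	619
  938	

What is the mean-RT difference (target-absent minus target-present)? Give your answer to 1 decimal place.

73.3 ms

M(target-present) = 5794/8 = 724.250
M(target-absent) = 5583/7 = 797.571
Difference = 797.571 − 724.250 = 73.321 ms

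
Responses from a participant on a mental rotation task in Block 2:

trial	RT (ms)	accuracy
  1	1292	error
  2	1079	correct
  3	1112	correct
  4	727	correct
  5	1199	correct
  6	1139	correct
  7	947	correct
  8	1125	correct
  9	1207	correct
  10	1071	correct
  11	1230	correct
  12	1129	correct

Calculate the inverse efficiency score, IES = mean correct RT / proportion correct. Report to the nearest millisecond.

1187 ms

Correct trials (n=11): 1079, 1112, 727, 1199, 1139, 947, 1125, 1207, 1071, 1230, 1129
Mean correct RT = 11965/11 = 1087.7273 ms
Proportion correct = 11/12
IES = 1087.7273 / (11/12) = 1186.612 ms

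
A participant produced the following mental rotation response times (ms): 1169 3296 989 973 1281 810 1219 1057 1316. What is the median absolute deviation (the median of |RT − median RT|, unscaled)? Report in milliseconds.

147 ms

Sorted: 810, 973, 989, 1057, 1169, 1219, 1281, 1316, 3296 → median = 1169
|x − 1169|: 0, 2127, 180, 196, 112, 359, 50, 112, 147
Sorted deviations: 0, 50, 112, 112, 147, 180, 196, 359, 2127 → MAD = 147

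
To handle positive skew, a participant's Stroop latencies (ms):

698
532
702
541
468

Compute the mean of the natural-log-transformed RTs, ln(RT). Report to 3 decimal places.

ln(RT): 6.5482, 6.2766, 6.5539, 6.2934, 6.1485
Σ ln(RT) = 31.8207
Mean = 31.8207/5 = 6.36414

6.364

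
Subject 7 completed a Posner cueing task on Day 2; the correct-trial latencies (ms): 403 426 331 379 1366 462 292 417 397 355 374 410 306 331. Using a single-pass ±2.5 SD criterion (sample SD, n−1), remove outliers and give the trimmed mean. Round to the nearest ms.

376 ms

n = 14, ΣRT = 6249, M = 446.357
Σ(x−M)² = 941161.21; s = √(941161.21/13) = 269.067
Cutoffs: 446.357 ± 2.5·269.067 → [-226.3, 1119.0]
Outside: 1366 → excluded.
Retained (n=13): Σ = 4883, mean = 4883/13 = 375.615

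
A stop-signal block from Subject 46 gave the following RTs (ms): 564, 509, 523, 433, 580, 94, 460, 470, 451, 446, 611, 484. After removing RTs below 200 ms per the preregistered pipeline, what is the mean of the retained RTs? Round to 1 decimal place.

Excluded: 94
Retained (n=11): Σ = 5531
Mean = 5531/11 = 502.8182

502.8 ms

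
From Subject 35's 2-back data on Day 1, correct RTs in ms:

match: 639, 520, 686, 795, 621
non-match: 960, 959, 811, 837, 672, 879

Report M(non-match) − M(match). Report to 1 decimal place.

M(match) = 3261/5 = 652.200
M(non-match) = 5118/6 = 853.000
Difference = 853.000 − 652.200 = 200.800 ms

200.8 ms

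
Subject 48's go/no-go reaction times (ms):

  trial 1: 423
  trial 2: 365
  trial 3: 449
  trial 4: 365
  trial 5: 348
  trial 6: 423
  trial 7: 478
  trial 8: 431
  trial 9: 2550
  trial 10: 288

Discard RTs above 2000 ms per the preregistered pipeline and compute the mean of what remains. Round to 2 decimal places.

396.67 ms

Excluded: 2550
Retained (n=9): Σ = 3570
Mean = 3570/9 = 396.6667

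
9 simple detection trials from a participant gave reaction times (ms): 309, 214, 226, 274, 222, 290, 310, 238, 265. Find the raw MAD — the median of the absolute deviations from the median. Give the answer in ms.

Sorted: 214, 222, 226, 238, 265, 274, 290, 309, 310 → median = 265
|x − 265|: 44, 51, 39, 9, 43, 25, 45, 27, 0
Sorted deviations: 0, 9, 25, 27, 39, 43, 44, 45, 51 → MAD = 39

39 ms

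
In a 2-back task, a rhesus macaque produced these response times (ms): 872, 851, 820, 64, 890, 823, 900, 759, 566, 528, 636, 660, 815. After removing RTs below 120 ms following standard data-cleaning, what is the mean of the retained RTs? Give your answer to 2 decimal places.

760.00 ms

Excluded: 64
Retained (n=12): Σ = 9120
Mean = 9120/12 = 760.0000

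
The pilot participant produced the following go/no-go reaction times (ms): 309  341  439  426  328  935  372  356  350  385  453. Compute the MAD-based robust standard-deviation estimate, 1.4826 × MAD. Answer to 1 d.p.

Sorted: 309, 328, 341, 350, 356, 372, 385, 426, 439, 453, 935 → median = 372
|x − 372| sorted: 0, 13, 16, 22, 31, 44, 54, 63, 67, 81, 563 → MAD = 44
Robust SD ≈ 1.4826 × 44 = 65.234

65.2 ms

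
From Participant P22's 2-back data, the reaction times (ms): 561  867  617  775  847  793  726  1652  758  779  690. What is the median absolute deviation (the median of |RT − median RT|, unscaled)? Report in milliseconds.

Sorted: 561, 617, 690, 726, 758, 775, 779, 793, 847, 867, 1652 → median = 775
|x − 775|: 214, 92, 158, 0, 72, 18, 49, 877, 17, 4, 85
Sorted deviations: 0, 4, 17, 18, 49, 72, 85, 92, 158, 214, 877 → MAD = 72

72 ms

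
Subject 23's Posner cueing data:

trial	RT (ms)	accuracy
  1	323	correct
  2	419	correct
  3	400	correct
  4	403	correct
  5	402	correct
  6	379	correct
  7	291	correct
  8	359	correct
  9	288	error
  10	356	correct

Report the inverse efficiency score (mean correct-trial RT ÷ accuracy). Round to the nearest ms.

Correct trials (n=9): 323, 419, 400, 403, 402, 379, 291, 359, 356
Mean correct RT = 3332/9 = 370.2222 ms
Proportion correct = 9/10
IES = 370.2222 / (9/10) = 411.358 ms

411 ms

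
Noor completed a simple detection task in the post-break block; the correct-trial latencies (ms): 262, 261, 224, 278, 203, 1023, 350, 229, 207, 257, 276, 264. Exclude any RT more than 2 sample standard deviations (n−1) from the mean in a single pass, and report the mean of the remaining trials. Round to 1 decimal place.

255.5 ms

n = 12, ΣRT = 3834, M = 319.500
Σ(x−M)² = 556711.00; s = √(556711.00/11) = 224.967
Cutoffs: 319.500 ± 2·224.967 → [-130.4, 769.4]
Outside: 1023 → excluded.
Retained (n=11): Σ = 2811, mean = 2811/11 = 255.545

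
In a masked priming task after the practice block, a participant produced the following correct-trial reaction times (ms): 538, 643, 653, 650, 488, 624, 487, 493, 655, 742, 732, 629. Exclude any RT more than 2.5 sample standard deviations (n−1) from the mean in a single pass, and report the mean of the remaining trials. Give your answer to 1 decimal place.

n = 12, ΣRT = 7334, M = 611.167
Σ(x−M)² = 88297.67; s = √(88297.67/11) = 89.594
Cutoffs: 611.167 ± 2.5·89.594 → [387.2, 835.2]
No RTs fall outside the cutoffs; all 12 retained. Mean = 7334/12 = 611.167

611.2 ms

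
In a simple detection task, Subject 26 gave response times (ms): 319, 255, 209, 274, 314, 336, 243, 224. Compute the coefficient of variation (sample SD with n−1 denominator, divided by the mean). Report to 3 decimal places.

n = 8, Σ = 2174, M = 271.7500
Σ(x−M)² = 15475.500; s = √(15475.500/7) = 47.0190
CV = 47.0190 / 271.7500 = 0.17302

0.173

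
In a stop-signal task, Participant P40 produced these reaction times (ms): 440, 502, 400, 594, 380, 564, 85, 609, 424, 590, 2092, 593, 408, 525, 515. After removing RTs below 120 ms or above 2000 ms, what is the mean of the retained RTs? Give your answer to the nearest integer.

503 ms

Excluded: 85, 2092
Retained (n=13): Σ = 6544
Mean = 6544/13 = 503.3846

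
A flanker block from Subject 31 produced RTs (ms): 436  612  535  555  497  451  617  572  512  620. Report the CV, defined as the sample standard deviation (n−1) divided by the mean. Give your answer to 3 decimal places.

0.124

n = 10, Σ = 5407, M = 540.7000
Σ(x−M)² = 40152.100; s = √(40152.100/9) = 66.7933
CV = 66.7933 / 540.7000 = 0.12353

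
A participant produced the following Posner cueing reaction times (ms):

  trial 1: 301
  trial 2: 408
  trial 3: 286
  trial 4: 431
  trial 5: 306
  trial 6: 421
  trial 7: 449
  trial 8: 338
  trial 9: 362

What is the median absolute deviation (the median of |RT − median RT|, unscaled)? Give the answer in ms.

Sorted: 286, 301, 306, 338, 362, 408, 421, 431, 449 → median = 362
|x − 362|: 61, 46, 76, 69, 56, 59, 87, 24, 0
Sorted deviations: 0, 24, 46, 56, 59, 61, 69, 76, 87 → MAD = 59

59 ms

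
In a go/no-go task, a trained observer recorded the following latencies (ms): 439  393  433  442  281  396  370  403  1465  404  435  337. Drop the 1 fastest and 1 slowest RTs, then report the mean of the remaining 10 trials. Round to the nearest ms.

Sorted: 281, 337, 370, 393, 396, 403, 404, 433, 435, 439, 442, 1465
Drop lowest 1 (281) and highest 1 (1465)
Remaining (n=10): Σ = 4052, mean = 4052/10 = 405.200

405 ms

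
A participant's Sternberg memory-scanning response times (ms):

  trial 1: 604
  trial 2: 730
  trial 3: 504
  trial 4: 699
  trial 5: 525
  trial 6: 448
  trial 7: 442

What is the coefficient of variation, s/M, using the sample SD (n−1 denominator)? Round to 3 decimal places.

0.206

n = 7, Σ = 3952, M = 564.5714
Σ(x−M)² = 80839.714; s = √(80839.714/6) = 116.0745
CV = 116.0745 / 564.5714 = 0.20560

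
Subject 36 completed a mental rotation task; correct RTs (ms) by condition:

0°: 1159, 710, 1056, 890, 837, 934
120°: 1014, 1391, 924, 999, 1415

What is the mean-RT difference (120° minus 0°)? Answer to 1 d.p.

M(0°) = 5586/6 = 931.000
M(120°) = 5743/5 = 1148.600
Difference = 1148.600 − 931.000 = 217.600 ms

217.6 ms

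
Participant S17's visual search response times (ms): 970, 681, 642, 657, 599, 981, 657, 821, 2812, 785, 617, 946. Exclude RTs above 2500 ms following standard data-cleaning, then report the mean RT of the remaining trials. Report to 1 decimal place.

759.6 ms

Excluded: 2812
Retained (n=11): Σ = 8356
Mean = 8356/11 = 759.6364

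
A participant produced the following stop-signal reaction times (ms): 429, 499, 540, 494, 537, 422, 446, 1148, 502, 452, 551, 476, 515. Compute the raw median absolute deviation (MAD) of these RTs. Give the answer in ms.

41 ms

Sorted: 422, 429, 446, 452, 476, 494, 499, 502, 515, 537, 540, 551, 1148 → median = 499
|x − 499|: 70, 0, 41, 5, 38, 77, 53, 649, 3, 47, 52, 23, 16
Sorted deviations: 0, 3, 5, 16, 23, 38, 41, 47, 52, 53, 70, 77, 649 → MAD = 41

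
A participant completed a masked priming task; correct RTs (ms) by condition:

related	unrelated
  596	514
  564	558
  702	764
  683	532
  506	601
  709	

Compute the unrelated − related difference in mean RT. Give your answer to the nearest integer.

M(related) = 3760/6 = 626.667
M(unrelated) = 2969/5 = 593.800
Difference = 593.800 − 626.667 = -32.867 ms

-33 ms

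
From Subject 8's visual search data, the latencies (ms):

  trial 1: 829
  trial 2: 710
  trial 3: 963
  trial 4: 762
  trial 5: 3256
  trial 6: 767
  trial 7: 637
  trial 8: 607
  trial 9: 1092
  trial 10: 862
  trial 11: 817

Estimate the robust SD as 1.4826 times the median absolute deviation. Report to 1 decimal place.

158.6 ms

Sorted: 607, 637, 710, 762, 767, 817, 829, 862, 963, 1092, 3256 → median = 817
|x − 817| sorted: 0, 12, 45, 50, 55, 107, 146, 180, 210, 275, 2439 → MAD = 107
Robust SD ≈ 1.4826 × 107 = 158.638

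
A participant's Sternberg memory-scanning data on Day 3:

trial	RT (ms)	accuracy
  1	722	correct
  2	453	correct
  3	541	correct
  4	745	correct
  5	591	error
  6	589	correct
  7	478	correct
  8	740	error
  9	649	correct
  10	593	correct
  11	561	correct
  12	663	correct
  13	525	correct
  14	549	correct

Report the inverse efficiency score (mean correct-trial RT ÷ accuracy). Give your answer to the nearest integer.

687 ms

Correct trials (n=12): 722, 453, 541, 745, 589, 478, 649, 593, 561, 663, 525, 549
Mean correct RT = 7068/12 = 589.0000 ms
Proportion correct = 12/14
IES = 589.0000 / (12/14) = 687.167 ms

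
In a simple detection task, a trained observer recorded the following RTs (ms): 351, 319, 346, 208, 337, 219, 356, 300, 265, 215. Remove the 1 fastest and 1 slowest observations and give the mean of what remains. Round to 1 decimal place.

Sorted: 208, 215, 219, 265, 300, 319, 337, 346, 351, 356
Drop lowest 1 (208) and highest 1 (356)
Remaining (n=8): Σ = 2352, mean = 2352/8 = 294.000

294.0 ms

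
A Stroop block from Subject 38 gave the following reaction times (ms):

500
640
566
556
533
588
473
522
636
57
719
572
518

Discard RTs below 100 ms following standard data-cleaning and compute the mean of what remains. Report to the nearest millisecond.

Excluded: 57
Retained (n=12): Σ = 6823
Mean = 6823/12 = 568.5833

569 ms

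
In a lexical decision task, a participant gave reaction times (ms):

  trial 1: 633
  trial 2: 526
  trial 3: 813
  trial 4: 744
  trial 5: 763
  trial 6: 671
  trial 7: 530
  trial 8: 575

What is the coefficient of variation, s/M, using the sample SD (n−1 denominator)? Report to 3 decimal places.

n = 8, Σ = 5255, M = 656.8750
Σ(x−M)² = 83926.875; s = √(83926.875/7) = 109.4968
CV = 109.4968 / 656.8750 = 0.16669

0.167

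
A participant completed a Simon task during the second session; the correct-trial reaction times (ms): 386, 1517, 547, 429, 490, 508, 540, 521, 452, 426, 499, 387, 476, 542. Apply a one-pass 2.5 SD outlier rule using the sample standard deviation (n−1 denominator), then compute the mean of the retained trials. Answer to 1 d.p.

n = 14, ΣRT = 7720, M = 551.429
Σ(x−M)² = 1042601.43; s = √(1042601.43/13) = 283.196
Cutoffs: 551.429 ± 2.5·283.196 → [-156.6, 1259.4]
Outside: 1517 → excluded.
Retained (n=13): Σ = 6203, mean = 6203/13 = 477.154

477.2 ms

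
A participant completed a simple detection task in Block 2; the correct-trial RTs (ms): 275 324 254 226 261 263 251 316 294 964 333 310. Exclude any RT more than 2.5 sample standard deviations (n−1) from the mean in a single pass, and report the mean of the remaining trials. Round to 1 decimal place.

282.5 ms

n = 12, ΣRT = 4071, M = 339.250
Σ(x−M)² = 437974.25; s = √(437974.25/11) = 199.539
Cutoffs: 339.250 ± 2.5·199.539 → [-159.6, 838.1]
Outside: 964 → excluded.
Retained (n=11): Σ = 3107, mean = 3107/11 = 282.455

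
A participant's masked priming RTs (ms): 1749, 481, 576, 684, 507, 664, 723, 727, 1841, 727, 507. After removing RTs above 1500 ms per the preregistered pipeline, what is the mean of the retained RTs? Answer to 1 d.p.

621.8 ms

Excluded: 1749, 1841
Retained (n=9): Σ = 5596
Mean = 5596/9 = 621.7778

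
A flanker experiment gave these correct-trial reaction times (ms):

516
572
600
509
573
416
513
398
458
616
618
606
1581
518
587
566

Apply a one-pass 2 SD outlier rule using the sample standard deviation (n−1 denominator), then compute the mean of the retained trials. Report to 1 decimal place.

537.7 ms

n = 16, ΣRT = 9647, M = 602.938
Σ(x−M)² = 1090130.94; s = √(1090130.94/15) = 269.584
Cutoffs: 602.938 ± 2·269.584 → [63.8, 1142.1]
Outside: 1581 → excluded.
Retained (n=15): Σ = 8066, mean = 8066/15 = 537.733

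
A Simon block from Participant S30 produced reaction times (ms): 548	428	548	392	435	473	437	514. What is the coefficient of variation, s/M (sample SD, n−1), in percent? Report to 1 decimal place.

n = 8, Σ = 3775, M = 471.8750
Σ(x−M)² = 24246.875; s = √(24246.875/7) = 58.8544
CV = 58.8544 / 471.8750 = 0.12472 = 12.472%

12.5%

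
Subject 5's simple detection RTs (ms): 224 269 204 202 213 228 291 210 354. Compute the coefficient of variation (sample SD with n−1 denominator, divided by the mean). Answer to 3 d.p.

n = 9, Σ = 2195, M = 243.8889
Σ(x−M)² = 21070.889; s = √(21070.889/8) = 51.3212
CV = 51.3212 / 243.8889 = 0.21043

0.210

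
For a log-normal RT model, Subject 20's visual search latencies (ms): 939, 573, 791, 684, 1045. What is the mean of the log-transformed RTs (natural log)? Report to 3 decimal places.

ln(RT): 6.8448, 6.3509, 6.6733, 6.5280, 6.9518
Σ ln(RT) = 33.3487
Mean = 33.3487/5 = 6.66975

6.670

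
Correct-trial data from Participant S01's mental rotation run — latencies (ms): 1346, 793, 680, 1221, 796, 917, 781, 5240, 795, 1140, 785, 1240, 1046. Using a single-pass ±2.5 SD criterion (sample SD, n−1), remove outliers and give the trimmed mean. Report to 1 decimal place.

n = 13, ΣRT = 16780, M = 1290.769
Σ(x−M)² = 17456330.31; s = √(17456330.31/12) = 1206.107
Cutoffs: 1290.769 ± 2.5·1206.107 → [-1724.5, 4306.0]
Outside: 5240 → excluded.
Retained (n=12): Σ = 11540, mean = 11540/12 = 961.667

961.7 ms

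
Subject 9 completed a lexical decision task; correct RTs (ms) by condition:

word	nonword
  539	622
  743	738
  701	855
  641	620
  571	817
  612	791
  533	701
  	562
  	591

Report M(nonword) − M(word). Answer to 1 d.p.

M(word) = 4340/7 = 620.000
M(nonword) = 6297/9 = 699.667
Difference = 699.667 − 620.000 = 79.667 ms

79.7 ms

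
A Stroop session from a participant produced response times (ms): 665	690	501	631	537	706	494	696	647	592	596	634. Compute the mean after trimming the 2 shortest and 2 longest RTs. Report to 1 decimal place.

624.0 ms

Sorted: 494, 501, 537, 592, 596, 631, 634, 647, 665, 690, 696, 706
Drop lowest 2 (494, 501) and highest 2 (696, 706)
Remaining (n=8): Σ = 4992, mean = 4992/8 = 624.000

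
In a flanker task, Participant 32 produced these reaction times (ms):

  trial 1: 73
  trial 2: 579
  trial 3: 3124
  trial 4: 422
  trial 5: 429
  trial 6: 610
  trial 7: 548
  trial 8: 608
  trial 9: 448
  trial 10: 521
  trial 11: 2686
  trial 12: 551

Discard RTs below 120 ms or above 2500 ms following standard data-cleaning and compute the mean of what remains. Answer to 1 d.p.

524.0 ms

Excluded: 73, 2686, 3124
Retained (n=9): Σ = 4716
Mean = 4716/9 = 524.0000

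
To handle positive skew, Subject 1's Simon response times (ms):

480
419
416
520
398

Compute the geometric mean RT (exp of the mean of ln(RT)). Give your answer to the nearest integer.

444 ms

ln(RT): 6.1738, 6.0379, 6.0307, 6.2538, 5.9865
Mean ln(RT) = 30.4826/5 = 6.09652
Geometric mean = exp(6.09652) = 444.31 ms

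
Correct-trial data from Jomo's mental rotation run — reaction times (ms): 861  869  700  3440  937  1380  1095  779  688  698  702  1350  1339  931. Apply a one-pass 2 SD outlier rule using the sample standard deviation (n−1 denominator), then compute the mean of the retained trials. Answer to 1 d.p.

948.4 ms

n = 14, ΣRT = 15769, M = 1126.357
Σ(x−M)² = 6582325.21; s = √(6582325.21/13) = 711.571
Cutoffs: 1126.357 ± 2·711.571 → [-296.8, 2549.5]
Outside: 3440 → excluded.
Retained (n=13): Σ = 12329, mean = 12329/13 = 948.385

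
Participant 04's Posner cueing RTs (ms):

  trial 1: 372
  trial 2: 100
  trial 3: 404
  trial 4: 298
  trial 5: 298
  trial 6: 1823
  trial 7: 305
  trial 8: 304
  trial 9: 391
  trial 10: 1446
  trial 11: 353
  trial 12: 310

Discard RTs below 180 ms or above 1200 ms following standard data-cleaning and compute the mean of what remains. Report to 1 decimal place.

337.2 ms

Excluded: 100, 1446, 1823
Retained (n=9): Σ = 3035
Mean = 3035/9 = 337.2222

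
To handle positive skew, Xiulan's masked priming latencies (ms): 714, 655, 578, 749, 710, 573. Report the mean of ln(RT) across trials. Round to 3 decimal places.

ln(RT): 6.5709, 6.4846, 6.3596, 6.6187, 6.5653, 6.3509
Σ ln(RT) = 38.9500
Mean = 38.9500/6 = 6.49166

6.492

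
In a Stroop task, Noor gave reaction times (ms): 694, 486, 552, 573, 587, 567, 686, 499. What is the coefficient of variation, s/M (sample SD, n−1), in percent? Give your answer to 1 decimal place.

13.1%

n = 8, Σ = 4644, M = 580.5000
Σ(x−M)² = 40678.000; s = √(40678.000/7) = 76.2309
CV = 76.2309 / 580.5000 = 0.13132 = 13.132%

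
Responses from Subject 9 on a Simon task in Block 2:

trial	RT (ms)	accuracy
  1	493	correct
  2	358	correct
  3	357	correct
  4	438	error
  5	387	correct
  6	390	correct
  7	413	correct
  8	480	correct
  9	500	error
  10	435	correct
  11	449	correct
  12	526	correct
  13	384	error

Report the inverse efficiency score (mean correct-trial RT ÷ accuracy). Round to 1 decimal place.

Correct trials (n=10): 493, 358, 357, 387, 390, 413, 480, 435, 449, 526
Mean correct RT = 4288/10 = 428.8000 ms
Proportion correct = 10/13
IES = 428.8000 / (10/13) = 557.440 ms

557.4 ms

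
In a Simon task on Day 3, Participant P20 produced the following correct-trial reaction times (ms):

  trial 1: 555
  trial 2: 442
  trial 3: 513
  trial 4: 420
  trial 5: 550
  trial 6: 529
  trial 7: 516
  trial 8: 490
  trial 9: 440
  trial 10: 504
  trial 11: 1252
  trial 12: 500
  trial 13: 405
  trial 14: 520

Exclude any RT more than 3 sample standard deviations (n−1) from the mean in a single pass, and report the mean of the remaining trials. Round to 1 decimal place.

n = 14, ΣRT = 7636, M = 545.429
Σ(x−M)² = 566307.43; s = √(566307.43/13) = 208.715
Cutoffs: 545.429 ± 3·208.715 → [-80.7, 1171.6]
Outside: 1252 → excluded.
Retained (n=13): Σ = 6384, mean = 6384/13 = 491.077

491.1 ms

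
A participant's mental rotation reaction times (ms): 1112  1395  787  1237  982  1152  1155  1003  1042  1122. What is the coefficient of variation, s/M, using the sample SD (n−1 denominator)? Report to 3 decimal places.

n = 10, Σ = 10987, M = 1098.7000
Σ(x−M)² = 236800.100; s = √(236800.100/9) = 162.2070
CV = 162.2070 / 1098.7000 = 0.14764

0.148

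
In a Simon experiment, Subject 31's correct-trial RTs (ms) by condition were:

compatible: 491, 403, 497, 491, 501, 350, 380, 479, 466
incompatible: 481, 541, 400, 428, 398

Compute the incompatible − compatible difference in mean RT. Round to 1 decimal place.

M(compatible) = 4058/9 = 450.889
M(incompatible) = 2248/5 = 449.600
Difference = 449.600 − 450.889 = -1.289 ms

-1.3 ms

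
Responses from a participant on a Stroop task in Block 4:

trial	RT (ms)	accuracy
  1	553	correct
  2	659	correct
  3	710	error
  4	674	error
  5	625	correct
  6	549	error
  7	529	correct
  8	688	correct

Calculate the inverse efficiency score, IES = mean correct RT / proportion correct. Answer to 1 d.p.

Correct trials (n=5): 553, 659, 625, 529, 688
Mean correct RT = 3054/5 = 610.8000 ms
Proportion correct = 5/8
IES = 610.8000 / (5/8) = 977.280 ms

977.3 ms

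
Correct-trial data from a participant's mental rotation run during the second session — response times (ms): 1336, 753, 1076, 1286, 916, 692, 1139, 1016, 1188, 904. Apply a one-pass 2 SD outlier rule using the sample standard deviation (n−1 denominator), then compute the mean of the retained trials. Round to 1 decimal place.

1030.6 ms

n = 10, ΣRT = 10306, M = 1030.600
Σ(x−M)² = 418170.40; s = √(418170.40/9) = 215.554
Cutoffs: 1030.600 ± 2·215.554 → [599.5, 1461.7]
No RTs fall outside the cutoffs; all 10 retained. Mean = 10306/10 = 1030.600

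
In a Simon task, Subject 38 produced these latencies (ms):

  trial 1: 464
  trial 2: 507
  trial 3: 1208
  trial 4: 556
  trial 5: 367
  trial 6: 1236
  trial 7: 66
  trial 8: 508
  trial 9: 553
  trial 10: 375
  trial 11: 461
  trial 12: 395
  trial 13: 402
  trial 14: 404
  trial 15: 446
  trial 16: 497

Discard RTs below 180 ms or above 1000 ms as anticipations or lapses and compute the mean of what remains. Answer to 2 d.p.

456.54 ms

Excluded: 66, 1208, 1236
Retained (n=13): Σ = 5935
Mean = 5935/13 = 456.5385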